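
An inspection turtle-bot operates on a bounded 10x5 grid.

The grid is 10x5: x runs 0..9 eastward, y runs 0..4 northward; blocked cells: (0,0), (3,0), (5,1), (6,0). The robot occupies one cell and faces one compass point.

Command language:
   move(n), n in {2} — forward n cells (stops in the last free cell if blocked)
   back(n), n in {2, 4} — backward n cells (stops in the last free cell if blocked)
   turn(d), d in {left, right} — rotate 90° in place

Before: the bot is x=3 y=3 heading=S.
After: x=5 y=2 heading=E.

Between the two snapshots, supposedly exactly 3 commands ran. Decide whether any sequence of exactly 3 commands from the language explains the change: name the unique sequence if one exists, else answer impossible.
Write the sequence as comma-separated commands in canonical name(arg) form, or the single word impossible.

impossible

every 3-command combo misses the target.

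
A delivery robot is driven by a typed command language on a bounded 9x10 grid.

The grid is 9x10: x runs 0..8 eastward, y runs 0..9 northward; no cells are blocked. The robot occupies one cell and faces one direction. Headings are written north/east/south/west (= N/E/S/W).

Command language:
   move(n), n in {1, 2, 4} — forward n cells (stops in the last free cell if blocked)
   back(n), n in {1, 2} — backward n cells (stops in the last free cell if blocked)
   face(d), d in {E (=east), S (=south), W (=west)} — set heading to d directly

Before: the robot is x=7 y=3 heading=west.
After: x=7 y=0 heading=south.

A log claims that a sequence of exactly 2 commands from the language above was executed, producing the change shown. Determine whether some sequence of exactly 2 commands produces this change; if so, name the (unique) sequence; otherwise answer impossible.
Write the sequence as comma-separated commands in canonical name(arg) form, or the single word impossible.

key: position moved to (7,0) AND the heading swung to S — translation plus rotation needed
initial: x=7 y=3 heading=west
step 1 (face(S)): x=7 y=3 heading=south
step 2 (move(4)): x=7 y=0 heading=south
all 64 alternatives checked — unique.

face(S), move(4)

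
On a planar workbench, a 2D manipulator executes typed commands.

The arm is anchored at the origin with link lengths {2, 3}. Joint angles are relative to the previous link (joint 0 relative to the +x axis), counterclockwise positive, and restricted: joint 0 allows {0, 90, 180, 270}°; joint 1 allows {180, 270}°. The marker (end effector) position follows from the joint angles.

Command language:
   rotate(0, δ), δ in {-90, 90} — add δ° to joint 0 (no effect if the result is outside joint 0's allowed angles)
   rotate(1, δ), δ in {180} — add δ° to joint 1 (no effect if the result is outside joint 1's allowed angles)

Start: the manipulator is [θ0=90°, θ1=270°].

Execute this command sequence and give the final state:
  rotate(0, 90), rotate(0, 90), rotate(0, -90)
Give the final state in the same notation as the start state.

from: [θ0=90°, θ1=270°]
1. rotate(0, 90) → [θ0=180°, θ1=270°]
2. rotate(0, 90) → [θ0=270°, θ1=270°]
3. rotate(0, -90) → [θ0=180°, θ1=270°]

[θ0=180°, θ1=270°]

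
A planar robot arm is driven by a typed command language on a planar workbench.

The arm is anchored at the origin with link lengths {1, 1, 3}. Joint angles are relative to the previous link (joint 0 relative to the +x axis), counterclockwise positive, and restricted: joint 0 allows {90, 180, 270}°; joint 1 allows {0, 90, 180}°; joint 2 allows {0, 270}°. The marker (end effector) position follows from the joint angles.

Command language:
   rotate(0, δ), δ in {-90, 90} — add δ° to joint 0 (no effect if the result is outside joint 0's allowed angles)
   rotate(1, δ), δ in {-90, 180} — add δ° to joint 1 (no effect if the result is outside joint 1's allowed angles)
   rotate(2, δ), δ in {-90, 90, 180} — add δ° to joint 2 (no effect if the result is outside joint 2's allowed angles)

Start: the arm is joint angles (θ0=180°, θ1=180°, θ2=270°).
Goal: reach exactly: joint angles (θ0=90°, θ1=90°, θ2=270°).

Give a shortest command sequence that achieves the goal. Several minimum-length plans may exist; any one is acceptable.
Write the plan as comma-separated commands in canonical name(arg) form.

start: joint angles (θ0=180°, θ1=180°, θ2=270°)
t=1 rotate(1, -90) ⇒ joint angles (θ0=180°, θ1=90°, θ2=270°)
t=2 rotate(0, -90) ⇒ joint angles (θ0=90°, θ1=90°, θ2=270°)
nothing shorter than 2 reaches the goal.

rotate(1, -90), rotate(0, -90)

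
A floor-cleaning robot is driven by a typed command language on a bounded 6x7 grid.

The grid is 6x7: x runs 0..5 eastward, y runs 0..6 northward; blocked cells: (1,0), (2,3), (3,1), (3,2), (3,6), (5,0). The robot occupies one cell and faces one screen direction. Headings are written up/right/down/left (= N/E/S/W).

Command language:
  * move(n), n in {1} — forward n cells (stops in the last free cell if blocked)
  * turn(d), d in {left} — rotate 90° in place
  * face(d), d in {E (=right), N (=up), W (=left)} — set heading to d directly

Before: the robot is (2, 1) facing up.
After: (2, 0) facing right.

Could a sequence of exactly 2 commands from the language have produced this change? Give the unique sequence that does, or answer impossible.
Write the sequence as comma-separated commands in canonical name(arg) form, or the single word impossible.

impossible

checked all 2-command options: none fits.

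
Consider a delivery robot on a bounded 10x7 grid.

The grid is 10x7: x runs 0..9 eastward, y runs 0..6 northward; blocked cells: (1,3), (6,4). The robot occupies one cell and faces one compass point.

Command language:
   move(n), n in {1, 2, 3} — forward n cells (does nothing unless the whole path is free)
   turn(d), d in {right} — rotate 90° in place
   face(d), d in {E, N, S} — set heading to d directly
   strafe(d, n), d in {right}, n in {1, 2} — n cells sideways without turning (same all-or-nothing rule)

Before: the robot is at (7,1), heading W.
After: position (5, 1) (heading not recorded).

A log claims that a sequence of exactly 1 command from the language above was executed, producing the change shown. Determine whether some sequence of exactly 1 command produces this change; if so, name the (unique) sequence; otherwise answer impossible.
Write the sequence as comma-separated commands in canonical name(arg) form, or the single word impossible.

move(2)

begin: at (7,1), heading W
t=1 move(2) ⇒ at (5,1), heading W
uniquely the one of 9 1-step routes that fits.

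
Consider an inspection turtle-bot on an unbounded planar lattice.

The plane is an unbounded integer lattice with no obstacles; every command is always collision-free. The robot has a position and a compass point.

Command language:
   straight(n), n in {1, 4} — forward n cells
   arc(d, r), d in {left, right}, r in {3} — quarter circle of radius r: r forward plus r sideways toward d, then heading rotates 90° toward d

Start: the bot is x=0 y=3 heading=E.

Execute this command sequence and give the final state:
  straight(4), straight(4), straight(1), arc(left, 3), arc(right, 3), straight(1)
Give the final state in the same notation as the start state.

x=16 y=9 heading=E

start: x=0 y=3 heading=E
t=1 straight(4) ⇒ x=4 y=3 heading=E
t=2 straight(4) ⇒ x=8 y=3 heading=E
t=3 straight(1) ⇒ x=9 y=3 heading=E
t=4 arc(left, 3) ⇒ x=12 y=6 heading=N
t=5 arc(right, 3) ⇒ x=15 y=9 heading=E
t=6 straight(1) ⇒ x=16 y=9 heading=E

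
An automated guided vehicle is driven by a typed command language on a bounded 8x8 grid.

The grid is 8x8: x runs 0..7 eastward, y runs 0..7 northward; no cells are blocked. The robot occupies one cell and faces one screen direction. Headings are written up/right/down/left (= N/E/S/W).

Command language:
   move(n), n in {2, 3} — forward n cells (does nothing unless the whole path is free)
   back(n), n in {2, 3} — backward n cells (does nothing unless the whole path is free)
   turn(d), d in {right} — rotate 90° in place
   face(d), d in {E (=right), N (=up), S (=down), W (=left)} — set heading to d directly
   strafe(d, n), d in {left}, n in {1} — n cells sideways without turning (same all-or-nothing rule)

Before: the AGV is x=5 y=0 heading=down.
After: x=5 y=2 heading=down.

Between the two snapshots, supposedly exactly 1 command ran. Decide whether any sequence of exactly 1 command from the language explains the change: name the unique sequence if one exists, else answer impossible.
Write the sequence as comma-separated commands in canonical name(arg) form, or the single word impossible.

back(2)

key: heading stays S — the single command does not turn
start: x=5 y=0 heading=down
1. back(2) → x=5 y=2 heading=down
no other 1-command option fits: unique.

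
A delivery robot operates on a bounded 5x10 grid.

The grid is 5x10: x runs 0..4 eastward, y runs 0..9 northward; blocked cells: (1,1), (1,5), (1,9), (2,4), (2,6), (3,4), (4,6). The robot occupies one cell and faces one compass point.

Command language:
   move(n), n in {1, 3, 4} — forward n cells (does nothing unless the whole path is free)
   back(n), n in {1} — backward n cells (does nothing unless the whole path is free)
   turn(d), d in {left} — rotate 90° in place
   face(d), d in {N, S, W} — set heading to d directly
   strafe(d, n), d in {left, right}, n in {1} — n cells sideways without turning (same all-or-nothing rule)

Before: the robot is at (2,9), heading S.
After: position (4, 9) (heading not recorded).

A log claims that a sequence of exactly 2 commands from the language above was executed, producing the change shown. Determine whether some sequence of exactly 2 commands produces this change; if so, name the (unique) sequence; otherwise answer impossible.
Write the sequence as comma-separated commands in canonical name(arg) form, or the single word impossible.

strafe(left, 1), strafe(left, 1)

initial: at (2,9), heading S
1. strafe(left, 1) → at (3,9), heading S
2. strafe(left, 1) → at (4,9), heading S
uniquely the one of 100 2-step routes that fits.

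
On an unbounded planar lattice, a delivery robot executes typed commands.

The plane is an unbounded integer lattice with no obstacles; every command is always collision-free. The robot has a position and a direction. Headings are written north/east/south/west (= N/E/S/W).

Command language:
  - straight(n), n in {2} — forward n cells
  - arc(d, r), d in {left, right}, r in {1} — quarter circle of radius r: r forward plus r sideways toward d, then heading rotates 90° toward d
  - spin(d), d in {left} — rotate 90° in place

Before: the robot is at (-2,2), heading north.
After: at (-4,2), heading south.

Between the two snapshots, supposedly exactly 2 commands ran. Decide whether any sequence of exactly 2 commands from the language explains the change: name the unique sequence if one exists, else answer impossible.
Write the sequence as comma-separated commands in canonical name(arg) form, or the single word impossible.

arc(left, 1), arc(left, 1)

key: cell and facing (now S) both changed — the 2 commands mix motion and turning
from: at (-2,2), heading north
[1] after arc(left, 1): at (-3,3), heading west
[2] after arc(left, 1): at (-4,2), heading south
no other 2-command option fits: unique.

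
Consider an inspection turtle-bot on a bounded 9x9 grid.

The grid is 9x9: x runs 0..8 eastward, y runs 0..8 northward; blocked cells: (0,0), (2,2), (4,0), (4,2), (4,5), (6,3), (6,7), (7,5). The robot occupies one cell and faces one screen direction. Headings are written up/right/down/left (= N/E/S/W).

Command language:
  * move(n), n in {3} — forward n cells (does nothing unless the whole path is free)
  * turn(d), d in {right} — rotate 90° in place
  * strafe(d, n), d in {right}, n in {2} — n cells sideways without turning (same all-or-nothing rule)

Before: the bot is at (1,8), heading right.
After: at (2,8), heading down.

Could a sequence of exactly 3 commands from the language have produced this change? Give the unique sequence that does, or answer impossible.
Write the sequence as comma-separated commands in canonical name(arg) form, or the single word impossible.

key: running strafe(right, 2) before move(3) would end elsewhere — order is forced
begin: at (1,8), heading right
[1] after move(3): at (4,8), heading right
[2] after turn(right): at (4,8), heading down
[3] after strafe(right, 2): at (2,8), heading down
no other 3-command option fits: unique.

move(3), turn(right), strafe(right, 2)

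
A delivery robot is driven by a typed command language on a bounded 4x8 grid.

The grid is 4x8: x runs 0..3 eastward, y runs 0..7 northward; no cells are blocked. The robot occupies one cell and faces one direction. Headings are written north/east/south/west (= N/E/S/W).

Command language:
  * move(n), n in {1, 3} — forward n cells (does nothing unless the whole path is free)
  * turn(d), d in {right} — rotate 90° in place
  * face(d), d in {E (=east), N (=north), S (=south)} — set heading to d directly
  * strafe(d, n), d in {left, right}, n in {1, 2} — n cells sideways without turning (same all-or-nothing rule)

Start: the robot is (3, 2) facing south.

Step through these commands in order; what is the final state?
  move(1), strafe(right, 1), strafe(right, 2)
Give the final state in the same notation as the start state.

start: (3, 2) facing south
1. move(1) → (3, 1) facing south
2. strafe(right, 1) → (2, 1) facing south
3. strafe(right, 2) → (0, 1) facing south

(0, 1) facing south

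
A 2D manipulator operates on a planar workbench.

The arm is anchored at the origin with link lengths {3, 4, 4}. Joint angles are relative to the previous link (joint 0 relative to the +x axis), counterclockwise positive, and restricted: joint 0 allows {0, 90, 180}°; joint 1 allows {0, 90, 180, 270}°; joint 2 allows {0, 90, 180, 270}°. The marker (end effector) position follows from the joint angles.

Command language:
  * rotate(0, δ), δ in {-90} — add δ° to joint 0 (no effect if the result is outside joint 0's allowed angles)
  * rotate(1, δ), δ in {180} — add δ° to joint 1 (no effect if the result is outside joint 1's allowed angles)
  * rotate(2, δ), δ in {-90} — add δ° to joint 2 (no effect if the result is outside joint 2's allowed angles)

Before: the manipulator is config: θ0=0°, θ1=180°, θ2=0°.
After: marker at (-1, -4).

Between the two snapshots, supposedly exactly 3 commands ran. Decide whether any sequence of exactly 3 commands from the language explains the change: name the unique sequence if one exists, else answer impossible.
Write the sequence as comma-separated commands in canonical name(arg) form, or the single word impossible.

rotate(2, -90), rotate(2, -90), rotate(2, -90)

begin: config: θ0=0°, θ1=180°, θ2=0°
1. rotate(2, -90) → config: θ0=0°, θ1=180°, θ2=270°
2. rotate(2, -90) → config: θ0=0°, θ1=180°, θ2=180°
3. rotate(2, -90) → config: θ0=0°, θ1=180°, θ2=90°
all 27 alternatives checked — unique.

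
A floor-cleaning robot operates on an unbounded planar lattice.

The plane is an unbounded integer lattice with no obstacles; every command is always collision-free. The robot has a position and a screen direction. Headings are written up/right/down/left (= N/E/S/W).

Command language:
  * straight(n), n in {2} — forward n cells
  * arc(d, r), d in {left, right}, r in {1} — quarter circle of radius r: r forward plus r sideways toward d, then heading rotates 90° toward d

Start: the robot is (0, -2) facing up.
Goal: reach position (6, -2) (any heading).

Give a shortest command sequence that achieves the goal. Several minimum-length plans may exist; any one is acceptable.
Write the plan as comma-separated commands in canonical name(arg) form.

from: (0, -2) facing up
1. arc(right, 1) → (1, -1) facing right
2. straight(2) → (3, -1) facing right
3. straight(2) → (5, -1) facing right
4. arc(right, 1) → (6, -2) facing down
shorter routes all fall short; 4 is best.

arc(right, 1), straight(2), straight(2), arc(right, 1)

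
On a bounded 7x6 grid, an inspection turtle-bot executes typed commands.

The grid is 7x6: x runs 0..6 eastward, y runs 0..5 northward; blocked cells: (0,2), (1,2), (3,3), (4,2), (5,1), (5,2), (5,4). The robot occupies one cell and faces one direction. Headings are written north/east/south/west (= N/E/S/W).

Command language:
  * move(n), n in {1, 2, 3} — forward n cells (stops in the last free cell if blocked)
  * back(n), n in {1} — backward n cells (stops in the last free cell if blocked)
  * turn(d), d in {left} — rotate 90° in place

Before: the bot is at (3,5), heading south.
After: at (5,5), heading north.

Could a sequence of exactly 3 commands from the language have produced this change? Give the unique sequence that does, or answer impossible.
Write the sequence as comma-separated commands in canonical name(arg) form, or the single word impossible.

turn(left), move(2), turn(left)

key: cell and facing (now N) both changed — the 3 commands mix motion and turning
start: at (3,5), heading south
t=1 turn(left) ⇒ at (3,5), heading east
t=2 move(2) ⇒ at (5,5), heading east
t=3 turn(left) ⇒ at (5,5), heading north
no rival 3-sequence matches.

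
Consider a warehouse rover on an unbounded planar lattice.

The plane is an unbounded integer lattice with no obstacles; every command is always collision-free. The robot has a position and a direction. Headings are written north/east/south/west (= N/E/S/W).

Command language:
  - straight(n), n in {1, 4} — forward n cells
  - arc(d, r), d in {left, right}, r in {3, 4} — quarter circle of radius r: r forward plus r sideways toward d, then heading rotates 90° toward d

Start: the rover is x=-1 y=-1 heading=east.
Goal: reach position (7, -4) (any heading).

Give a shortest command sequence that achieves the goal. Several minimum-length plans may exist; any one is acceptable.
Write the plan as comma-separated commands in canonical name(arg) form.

from: x=-1 y=-1 heading=east
[1] after straight(1): x=0 y=-1 heading=east
[2] after straight(4): x=4 y=-1 heading=east
[3] after arc(right, 3): x=7 y=-4 heading=south
shorter routes all fall short; 3 is best.

straight(1), straight(4), arc(right, 3)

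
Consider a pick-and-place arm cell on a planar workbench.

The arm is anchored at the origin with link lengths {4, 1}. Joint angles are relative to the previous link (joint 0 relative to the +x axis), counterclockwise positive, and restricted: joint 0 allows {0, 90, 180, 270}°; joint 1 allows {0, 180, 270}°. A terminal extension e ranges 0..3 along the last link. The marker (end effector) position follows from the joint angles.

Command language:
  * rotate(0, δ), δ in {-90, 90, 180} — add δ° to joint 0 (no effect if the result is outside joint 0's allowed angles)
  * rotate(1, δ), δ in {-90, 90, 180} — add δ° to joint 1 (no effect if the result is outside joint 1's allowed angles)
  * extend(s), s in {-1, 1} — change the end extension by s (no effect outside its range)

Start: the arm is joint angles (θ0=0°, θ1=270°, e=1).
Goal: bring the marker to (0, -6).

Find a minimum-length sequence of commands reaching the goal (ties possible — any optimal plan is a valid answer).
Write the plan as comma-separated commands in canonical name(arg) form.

rotate(0, -90), rotate(1, 90)

initial: joint angles (θ0=0°, θ1=270°, e=1)
[1] after rotate(0, -90): joint angles (θ0=270°, θ1=270°, e=1)
[2] after rotate(1, 90): joint angles (θ0=270°, θ1=0°, e=1)
no 1-step plan works, so 2 is optimal.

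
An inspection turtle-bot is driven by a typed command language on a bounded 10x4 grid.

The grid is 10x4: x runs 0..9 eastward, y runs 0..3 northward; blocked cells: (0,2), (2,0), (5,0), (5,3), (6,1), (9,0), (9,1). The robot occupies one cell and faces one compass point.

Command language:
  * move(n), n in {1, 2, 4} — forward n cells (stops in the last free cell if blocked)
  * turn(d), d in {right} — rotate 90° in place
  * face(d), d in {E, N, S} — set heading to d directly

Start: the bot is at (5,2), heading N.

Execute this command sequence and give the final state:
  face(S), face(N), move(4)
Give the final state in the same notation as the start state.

at (5,2), heading N

t0: at (5,2), heading N
1. face(S) → at (5,2), heading S
2. face(N) → at (5,2), heading N
3. move(4) → at (5,2), heading N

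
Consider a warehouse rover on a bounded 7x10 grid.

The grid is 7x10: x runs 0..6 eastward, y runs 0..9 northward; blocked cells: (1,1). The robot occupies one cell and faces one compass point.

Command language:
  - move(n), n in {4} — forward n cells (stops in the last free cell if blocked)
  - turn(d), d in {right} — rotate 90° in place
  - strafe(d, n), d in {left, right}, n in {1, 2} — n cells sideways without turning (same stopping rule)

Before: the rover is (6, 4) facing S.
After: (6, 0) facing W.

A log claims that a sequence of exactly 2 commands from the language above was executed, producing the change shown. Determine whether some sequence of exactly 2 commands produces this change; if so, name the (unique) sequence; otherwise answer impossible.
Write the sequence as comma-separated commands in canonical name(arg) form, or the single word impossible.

move(4), turn(right)

key: cell and facing (now W) both changed — the 2 commands mix motion and turning
t0: (6, 4) facing S
1. move(4) → (6, 0) facing S
2. turn(right) → (6, 0) facing W
no other 2-command option fits: unique.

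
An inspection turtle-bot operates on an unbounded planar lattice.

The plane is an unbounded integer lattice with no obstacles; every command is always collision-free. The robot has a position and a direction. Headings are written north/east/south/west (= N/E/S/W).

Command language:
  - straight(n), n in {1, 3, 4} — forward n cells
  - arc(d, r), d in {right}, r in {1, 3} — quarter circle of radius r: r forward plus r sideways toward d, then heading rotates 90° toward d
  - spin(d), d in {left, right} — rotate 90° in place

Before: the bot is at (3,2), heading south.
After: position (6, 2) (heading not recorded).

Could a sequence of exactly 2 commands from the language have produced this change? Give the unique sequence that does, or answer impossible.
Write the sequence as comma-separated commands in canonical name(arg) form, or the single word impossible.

key: running straight(3) before spin(left) would end elsewhere — order is forced
start: at (3,2), heading south
step 1 (spin(left)): at (3,2), heading east
step 2 (straight(3)): at (6,2), heading east
no rival 2-sequence matches.

spin(left), straight(3)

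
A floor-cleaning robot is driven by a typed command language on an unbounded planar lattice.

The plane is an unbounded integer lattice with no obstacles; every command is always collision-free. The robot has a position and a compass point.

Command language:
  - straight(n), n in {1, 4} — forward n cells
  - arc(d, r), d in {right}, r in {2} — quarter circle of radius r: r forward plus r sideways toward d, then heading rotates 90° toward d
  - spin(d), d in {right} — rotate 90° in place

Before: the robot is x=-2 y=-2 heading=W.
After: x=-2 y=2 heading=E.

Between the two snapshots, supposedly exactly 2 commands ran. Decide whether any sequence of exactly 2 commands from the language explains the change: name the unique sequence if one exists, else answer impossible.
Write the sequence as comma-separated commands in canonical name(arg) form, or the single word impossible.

key: position moved to (-2,2) AND the heading swung to E — translation plus rotation needed
from: x=-2 y=-2 heading=W
t=1 arc(right, 2) ⇒ x=-4 y=0 heading=N
t=2 arc(right, 2) ⇒ x=-2 y=2 heading=E
no rival 2-sequence matches.

arc(right, 2), arc(right, 2)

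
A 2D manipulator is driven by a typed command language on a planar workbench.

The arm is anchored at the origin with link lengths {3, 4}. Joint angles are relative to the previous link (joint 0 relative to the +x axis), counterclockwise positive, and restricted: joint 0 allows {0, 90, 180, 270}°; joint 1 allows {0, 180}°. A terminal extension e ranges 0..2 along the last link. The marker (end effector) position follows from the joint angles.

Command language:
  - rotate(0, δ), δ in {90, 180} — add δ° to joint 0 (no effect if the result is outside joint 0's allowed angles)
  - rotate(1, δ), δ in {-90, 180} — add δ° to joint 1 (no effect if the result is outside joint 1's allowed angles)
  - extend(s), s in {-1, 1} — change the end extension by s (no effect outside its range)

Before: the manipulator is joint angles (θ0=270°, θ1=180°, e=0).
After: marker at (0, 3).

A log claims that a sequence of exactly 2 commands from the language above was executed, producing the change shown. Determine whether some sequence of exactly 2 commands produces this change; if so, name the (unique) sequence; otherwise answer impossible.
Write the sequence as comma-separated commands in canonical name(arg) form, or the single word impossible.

extend(1), extend(1)

begin: joint angles (θ0=270°, θ1=180°, e=0)
1. extend(1) → joint angles (θ0=270°, θ1=180°, e=1)
2. extend(1) → joint angles (θ0=270°, θ1=180°, e=2)
no rival 2-sequence matches.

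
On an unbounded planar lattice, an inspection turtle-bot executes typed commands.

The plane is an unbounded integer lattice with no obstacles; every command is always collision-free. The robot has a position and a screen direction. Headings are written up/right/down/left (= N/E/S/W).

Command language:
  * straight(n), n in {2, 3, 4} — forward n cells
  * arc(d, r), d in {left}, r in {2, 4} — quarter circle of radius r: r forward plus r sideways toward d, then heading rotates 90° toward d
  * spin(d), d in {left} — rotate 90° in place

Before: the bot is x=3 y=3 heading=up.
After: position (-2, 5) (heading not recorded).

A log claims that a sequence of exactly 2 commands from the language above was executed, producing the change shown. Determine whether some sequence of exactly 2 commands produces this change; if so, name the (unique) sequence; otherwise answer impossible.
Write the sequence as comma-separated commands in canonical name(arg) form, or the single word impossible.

arc(left, 2), straight(3)

key: running straight(3) before arc(left, 2) would end elsewhere — order is forced
from: x=3 y=3 heading=up
step 1 (arc(left, 2)): x=1 y=5 heading=left
step 2 (straight(3)): x=-2 y=5 heading=left
all 36 alternatives checked — unique.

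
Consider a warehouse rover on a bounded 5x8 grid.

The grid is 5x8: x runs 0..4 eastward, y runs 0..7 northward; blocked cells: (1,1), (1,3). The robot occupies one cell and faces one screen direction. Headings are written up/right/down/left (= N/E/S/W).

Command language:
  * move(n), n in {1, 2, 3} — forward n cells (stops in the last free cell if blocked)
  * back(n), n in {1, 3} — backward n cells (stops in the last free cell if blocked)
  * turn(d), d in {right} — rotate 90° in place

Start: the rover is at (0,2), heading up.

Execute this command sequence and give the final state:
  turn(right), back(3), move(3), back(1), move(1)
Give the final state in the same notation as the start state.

at (3,2), heading right

initial: at (0,2), heading up
1. turn(right) → at (0,2), heading right
2. back(3) → at (0,2), heading right
3. move(3) → at (3,2), heading right
4. back(1) → at (2,2), heading right
5. move(1) → at (3,2), heading right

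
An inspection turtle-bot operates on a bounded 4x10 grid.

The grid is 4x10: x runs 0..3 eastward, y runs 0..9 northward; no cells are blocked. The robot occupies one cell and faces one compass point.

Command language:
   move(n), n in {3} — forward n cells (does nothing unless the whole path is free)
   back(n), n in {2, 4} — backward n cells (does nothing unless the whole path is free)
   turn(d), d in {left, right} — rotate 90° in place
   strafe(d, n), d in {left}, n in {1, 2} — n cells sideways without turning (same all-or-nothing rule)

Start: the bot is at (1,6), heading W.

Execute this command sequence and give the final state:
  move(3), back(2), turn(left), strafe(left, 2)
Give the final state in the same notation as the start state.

initial: at (1,6), heading W
1. move(3) → at (1,6), heading W
2. back(2) → at (3,6), heading W
3. turn(left) → at (3,6), heading S
4. strafe(left, 2) → at (3,6), heading S

at (3,6), heading S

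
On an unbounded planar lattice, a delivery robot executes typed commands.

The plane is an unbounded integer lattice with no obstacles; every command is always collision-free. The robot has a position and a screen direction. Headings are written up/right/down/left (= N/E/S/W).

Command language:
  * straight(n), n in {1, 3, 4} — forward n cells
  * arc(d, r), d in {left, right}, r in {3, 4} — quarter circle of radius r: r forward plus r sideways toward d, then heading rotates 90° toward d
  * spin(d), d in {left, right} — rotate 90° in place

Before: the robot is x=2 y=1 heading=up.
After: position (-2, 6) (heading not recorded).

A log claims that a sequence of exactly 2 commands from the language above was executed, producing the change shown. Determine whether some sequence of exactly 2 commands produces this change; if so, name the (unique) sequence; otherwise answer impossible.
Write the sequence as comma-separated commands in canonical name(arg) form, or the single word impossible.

key: order matters: swapping straight(1) and arc(left, 4) lands elsewhere
start: x=2 y=1 heading=up
t=1 straight(1) ⇒ x=2 y=2 heading=up
t=2 arc(left, 4) ⇒ x=-2 y=6 heading=left
all 81 alternatives checked — unique.

straight(1), arc(left, 4)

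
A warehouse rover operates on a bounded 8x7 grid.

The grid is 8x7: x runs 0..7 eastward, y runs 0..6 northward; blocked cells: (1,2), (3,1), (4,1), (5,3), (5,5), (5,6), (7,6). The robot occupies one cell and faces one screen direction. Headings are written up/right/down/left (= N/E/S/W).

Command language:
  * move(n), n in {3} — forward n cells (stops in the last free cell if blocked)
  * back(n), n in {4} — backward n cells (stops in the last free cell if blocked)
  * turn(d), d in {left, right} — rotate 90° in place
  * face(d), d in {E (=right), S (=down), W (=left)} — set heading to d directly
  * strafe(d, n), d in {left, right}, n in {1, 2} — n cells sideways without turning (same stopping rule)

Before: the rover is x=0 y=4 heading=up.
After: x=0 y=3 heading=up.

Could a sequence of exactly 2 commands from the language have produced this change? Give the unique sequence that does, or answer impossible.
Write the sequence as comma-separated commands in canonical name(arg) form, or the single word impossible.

key: heading stays N — no command in the sequence turns
t0: x=0 y=4 heading=up
step 1 (back(4)): x=0 y=0 heading=up
step 2 (move(3)): x=0 y=3 heading=up
no other 2-command option fits: unique.

back(4), move(3)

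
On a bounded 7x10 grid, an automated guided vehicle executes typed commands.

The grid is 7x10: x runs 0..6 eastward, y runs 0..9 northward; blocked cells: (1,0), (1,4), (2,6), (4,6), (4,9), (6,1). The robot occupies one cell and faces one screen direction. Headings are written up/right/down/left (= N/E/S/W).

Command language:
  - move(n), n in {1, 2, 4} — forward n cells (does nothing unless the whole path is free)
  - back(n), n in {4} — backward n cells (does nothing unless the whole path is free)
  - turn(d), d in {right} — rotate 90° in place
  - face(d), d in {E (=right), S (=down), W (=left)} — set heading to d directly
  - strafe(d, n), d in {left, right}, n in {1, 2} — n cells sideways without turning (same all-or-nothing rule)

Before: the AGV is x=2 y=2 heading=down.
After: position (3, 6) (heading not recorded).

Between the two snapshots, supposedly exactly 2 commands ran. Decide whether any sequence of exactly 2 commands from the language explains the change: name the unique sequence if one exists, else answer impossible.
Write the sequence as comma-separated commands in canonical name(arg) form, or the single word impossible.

strafe(left, 1), back(4)

key: running back(4) before strafe(left, 1) would end elsewhere — order is forced
begin: x=2 y=2 heading=down
1. strafe(left, 1) → x=3 y=2 heading=down
2. back(4) → x=3 y=6 heading=down
all 144 alternatives checked — unique.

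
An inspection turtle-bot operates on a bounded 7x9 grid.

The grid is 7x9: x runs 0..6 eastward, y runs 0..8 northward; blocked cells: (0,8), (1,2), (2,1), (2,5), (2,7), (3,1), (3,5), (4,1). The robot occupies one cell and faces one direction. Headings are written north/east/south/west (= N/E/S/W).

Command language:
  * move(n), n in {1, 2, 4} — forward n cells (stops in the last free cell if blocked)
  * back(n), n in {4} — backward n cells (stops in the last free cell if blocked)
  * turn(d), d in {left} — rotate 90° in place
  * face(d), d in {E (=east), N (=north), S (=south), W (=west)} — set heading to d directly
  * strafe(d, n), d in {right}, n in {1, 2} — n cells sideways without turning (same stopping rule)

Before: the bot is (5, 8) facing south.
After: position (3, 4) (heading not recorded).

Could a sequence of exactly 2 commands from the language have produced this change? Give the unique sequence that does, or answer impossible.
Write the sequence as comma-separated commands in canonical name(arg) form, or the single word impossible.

key: running strafe(right, 2) before move(4) would end elsewhere — order is forced
from: (5, 8) facing south
[1] after move(4): (5, 4) facing south
[2] after strafe(right, 2): (3, 4) facing south
all 121 alternatives checked — unique.

move(4), strafe(right, 2)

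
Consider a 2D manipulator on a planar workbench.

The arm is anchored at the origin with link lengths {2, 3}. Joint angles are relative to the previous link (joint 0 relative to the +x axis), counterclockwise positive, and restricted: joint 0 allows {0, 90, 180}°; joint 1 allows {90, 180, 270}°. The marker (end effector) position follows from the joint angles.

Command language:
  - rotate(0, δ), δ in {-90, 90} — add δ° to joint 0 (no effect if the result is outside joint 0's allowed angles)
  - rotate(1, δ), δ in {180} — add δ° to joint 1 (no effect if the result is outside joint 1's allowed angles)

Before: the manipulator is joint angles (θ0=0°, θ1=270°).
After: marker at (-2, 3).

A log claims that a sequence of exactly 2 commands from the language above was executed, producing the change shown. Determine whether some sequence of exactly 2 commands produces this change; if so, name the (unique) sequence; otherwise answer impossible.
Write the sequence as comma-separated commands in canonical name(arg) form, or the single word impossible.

rotate(0, 90), rotate(0, 90)

t0: joint angles (θ0=0°, θ1=270°)
t=1 rotate(0, 90) ⇒ joint angles (θ0=90°, θ1=270°)
t=2 rotate(0, 90) ⇒ joint angles (θ0=180°, θ1=270°)
uniquely the one of 9 2-step routes that fits.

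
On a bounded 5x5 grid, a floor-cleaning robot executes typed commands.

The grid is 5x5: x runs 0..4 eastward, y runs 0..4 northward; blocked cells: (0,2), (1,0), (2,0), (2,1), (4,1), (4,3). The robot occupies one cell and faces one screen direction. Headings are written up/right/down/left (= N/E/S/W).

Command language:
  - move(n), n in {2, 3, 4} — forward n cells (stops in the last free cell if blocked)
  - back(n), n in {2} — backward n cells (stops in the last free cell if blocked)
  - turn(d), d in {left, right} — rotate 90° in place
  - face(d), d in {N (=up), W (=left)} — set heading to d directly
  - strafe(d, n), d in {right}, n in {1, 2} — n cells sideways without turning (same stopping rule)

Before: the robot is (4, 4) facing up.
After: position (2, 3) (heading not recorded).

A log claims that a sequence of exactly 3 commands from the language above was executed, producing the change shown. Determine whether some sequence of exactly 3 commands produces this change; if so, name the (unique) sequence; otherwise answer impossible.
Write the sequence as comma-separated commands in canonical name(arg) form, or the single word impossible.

turn(right), back(2), strafe(right, 1)

key: order matters: swapping turn(right) and strafe(right, 1) lands elsewhere
initial: (4, 4) facing up
1. turn(right) → (4, 4) facing right
2. back(2) → (2, 4) facing right
3. strafe(right, 1) → (2, 3) facing right
no other 3-command option fits: unique.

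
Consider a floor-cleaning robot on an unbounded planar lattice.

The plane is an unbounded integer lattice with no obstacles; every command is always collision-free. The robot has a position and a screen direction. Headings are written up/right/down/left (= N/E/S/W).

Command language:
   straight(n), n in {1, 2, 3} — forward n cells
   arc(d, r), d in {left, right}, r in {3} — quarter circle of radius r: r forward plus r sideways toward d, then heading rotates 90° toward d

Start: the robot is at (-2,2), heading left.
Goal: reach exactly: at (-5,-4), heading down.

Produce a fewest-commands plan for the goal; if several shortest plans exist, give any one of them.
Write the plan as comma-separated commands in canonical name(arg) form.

from: at (-2,2), heading left
step 1 (arc(left, 3)): at (-5,-1), heading down
step 2 (straight(3)): at (-5,-4), heading down
nothing shorter than 2 reaches the goal.

arc(left, 3), straight(3)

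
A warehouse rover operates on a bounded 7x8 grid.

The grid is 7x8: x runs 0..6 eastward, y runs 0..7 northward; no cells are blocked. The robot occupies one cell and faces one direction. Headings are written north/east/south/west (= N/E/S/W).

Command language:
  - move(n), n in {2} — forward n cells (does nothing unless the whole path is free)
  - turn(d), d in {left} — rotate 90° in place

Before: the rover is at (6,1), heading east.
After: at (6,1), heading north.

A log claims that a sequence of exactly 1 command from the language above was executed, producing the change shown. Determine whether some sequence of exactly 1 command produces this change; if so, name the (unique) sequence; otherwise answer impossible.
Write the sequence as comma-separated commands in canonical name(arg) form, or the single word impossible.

key: (6,1) unchanged — the single command moves nothing
from: at (6,1), heading east
1. turn(left) → at (6,1), heading north
no rival 1-sequence matches.

turn(left)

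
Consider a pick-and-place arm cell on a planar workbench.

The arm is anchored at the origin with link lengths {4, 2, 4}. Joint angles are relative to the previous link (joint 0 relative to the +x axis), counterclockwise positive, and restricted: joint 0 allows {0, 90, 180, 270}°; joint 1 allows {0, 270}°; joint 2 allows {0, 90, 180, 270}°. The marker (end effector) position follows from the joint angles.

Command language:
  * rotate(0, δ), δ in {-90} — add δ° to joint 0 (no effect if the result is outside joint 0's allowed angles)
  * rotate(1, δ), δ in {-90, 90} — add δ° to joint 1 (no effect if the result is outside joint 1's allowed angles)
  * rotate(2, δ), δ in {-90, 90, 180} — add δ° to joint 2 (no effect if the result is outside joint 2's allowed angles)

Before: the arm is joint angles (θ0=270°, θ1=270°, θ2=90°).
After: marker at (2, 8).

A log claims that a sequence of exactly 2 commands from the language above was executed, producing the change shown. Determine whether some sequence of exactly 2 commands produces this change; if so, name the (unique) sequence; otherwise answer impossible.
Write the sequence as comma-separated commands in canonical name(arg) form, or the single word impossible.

rotate(0, -90), rotate(0, -90)

start: joint angles (θ0=270°, θ1=270°, θ2=90°)
t=1 rotate(0, -90) ⇒ joint angles (θ0=180°, θ1=270°, θ2=90°)
t=2 rotate(0, -90) ⇒ joint angles (θ0=90°, θ1=270°, θ2=90°)
all 36 alternatives checked — unique.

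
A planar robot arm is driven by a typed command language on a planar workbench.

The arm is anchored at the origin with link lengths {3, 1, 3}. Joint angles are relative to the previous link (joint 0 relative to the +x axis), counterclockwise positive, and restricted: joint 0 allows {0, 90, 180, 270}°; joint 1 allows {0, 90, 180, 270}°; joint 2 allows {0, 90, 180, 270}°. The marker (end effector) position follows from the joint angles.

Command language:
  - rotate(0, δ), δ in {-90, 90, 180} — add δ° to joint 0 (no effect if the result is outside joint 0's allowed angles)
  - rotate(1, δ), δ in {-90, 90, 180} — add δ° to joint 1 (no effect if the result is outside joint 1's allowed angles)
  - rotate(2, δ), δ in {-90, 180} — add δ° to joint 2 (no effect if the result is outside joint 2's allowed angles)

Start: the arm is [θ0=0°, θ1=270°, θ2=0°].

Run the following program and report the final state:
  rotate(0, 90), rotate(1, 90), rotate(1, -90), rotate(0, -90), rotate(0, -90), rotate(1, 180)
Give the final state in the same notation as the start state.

t0: [θ0=0°, θ1=270°, θ2=0°]
t=1 rotate(0, 90) ⇒ [θ0=90°, θ1=270°, θ2=0°]
t=2 rotate(1, 90) ⇒ [θ0=90°, θ1=0°, θ2=0°]
t=3 rotate(1, -90) ⇒ [θ0=90°, θ1=270°, θ2=0°]
t=4 rotate(0, -90) ⇒ [θ0=0°, θ1=270°, θ2=0°]
t=5 rotate(0, -90) ⇒ [θ0=270°, θ1=270°, θ2=0°]
t=6 rotate(1, 180) ⇒ [θ0=270°, θ1=90°, θ2=0°]

[θ0=270°, θ1=90°, θ2=0°]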